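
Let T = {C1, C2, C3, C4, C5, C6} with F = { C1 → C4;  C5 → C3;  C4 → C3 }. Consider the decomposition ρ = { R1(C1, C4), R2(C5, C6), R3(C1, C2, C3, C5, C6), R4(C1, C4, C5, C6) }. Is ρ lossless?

Chase test. Columns are C1, C2, C3, C4, C5, C6; row i has aⱼ where attribute j ∈ Ri, else bᵢⱼ.
Initial tableau (one row per fragment):
  row 1: a1 b12 b13 a4 b15 b16
  row 2: b21 b22 b23 b24 a5 a6
  row 3: a1 a2 a3 b34 a5 a6
  row 4: a1 b42 b43 a4 a5 a6
Rows 1 and 3 agree on C1; apply C1→C4 and equate their C4 entries.
Rows 2 and 3 agree on C5; apply C5→C3 and equate their C3 entries.
Rows 2 and 4 agree on C5; apply C5→C3 and equate their C3 entries.
Rows 1 and 3 agree on C4; apply C4→C3 and equate their C3 entries.
Row 3 is now all distinguished symbols — the join is lossless.

Yes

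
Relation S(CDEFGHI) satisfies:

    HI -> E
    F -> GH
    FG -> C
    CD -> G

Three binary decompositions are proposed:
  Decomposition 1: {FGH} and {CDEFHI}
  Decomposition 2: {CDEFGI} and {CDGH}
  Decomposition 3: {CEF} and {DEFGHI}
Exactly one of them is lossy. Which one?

Decomposition 2

Decomposition 1: common = {FH}, closure = {CFGH} → lossless.
Decomposition 2: common = {CDG}, closure = {CDG} → lossy.
Decomposition 3: common = {EF}, closure = {CEFGH} → lossless.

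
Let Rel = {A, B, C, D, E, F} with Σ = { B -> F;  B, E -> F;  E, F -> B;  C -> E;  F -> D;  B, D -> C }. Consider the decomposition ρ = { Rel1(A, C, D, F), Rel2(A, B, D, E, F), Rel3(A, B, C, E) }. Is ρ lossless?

Chase test. Columns are A, B, C, D, E, F; row i has aⱼ where attribute j ∈ Reli, else bᵢⱼ.
Initial tableau (one row per fragment):
  row 1: a1 b12 a3 a4 b15 a6
  row 2: a1 a2 b23 a4 a5 a6
  row 3: a1 a2 a3 b34 a5 b36
Rows 2 and 3 agree on B; apply B→F and equate their F entries.
Rows 1 and 3 agree on C; apply C→E and equate their E entries.
Rows 1 and 3 agree on F; apply F→D and equate their D entries.
Rows 2 and 3 agree on B, D; apply B, D→C and equate their C entries.
Rows 1 and 2 agree on E, F; apply E, F→B and equate their B entries.
Row 1 is now all distinguished symbols — the join is lossless.

Yes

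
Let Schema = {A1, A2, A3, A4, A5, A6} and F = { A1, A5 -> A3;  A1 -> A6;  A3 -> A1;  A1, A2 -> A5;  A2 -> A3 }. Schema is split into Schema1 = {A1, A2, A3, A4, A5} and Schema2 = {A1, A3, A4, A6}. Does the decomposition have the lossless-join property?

Common attributes: Schema1 ∩ Schema2 = {A1, A3, A4}.
Closure of {A1, A3, A4}: A1 → A6 applies, adding A6. So (A1, A3, A4)⁺ = {A1, A3, A4, A6}.
This closure contains every attribute of Schema2, so Schema1 ∩ Schema2 → Schema2. The join is lossless.

Yes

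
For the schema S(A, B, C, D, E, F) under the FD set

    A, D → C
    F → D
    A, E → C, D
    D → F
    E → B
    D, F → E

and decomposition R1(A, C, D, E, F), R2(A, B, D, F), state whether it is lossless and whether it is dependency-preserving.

lossless but not dependency-preserving

Lossless test: (A, D, F)⁺ = {A, B, C, D, E, F}, which contains all of one fragment — lossless.
Dependency preservation: the restricted closure of {E} across the fragments never reaches {B}, so E → B cannot be enforced without a join — not preserved.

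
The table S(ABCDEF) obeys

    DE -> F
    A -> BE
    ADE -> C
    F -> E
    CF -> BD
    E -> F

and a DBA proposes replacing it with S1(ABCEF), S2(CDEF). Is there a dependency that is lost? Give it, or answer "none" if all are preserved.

ADE -> C

Check ADE → C: no single fragment contains all of {ACDE}, and the restricted closure of {ADE} across the fragments never reaches {C}.
DE → F is preserved.
A → BE is preserved.
F → E is preserved.
CF → BD is preserved.
E → F is preserved.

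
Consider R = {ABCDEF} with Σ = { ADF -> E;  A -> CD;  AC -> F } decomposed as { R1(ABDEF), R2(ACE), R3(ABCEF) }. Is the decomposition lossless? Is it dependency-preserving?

lossless and dependency-preserving

Lossless test (chase): Rows 1 and 2 agree on A; apply A→CD and equate their CD entries. Rows 1 and 3 agree on A; apply A→CD and equate their CD entries. Rows 1 and 2 agree on AC; apply AC→F and equate their F entries. Row 1 is now all distinguished symbols — the join is lossless.
Dependency preservation: A → CD is not contained in any single fragment, but the restricted closure of its left-hand side across the fragments still reaches the right-hand side; the remaining FDs each lie inside some fragment. All dependencies are preserved.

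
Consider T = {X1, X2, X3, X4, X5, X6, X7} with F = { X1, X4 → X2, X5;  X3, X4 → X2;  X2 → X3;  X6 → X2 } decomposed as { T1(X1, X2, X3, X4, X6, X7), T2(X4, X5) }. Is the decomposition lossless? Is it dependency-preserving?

Lossless test: (X4)⁺ = {X4}, which is a superkey of neither fragment — lossy.
Dependency preservation: the restricted closure of {X1, X4} across the fragments never reaches {X2, X5}, so X1, X4 → X2, X5 cannot be enforced without a join — not preserved.

lossy and not dependency-preserving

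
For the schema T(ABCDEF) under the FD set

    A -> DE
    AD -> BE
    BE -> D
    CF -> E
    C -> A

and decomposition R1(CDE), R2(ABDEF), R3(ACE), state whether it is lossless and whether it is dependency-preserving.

lossy but dependency-preserving

Lossless test (chase): Rows 2 and 3 agree on A; apply A→DE and equate their DE entries. Rows 2 and 3 agree on AD; apply AD→BE and equate their BE entries. Rows 1 and 3 agree on C; apply C→A and equate their A entries. Rows 1 and 2 agree on AD; apply AD→BE and equate their BE entries. No row becomes fully distinguished — the join is lossy.
Dependency preservation: CF → E is not contained in any single fragment, but the restricted closure of its left-hand side across the fragments still reaches the right-hand side; the remaining FDs each lie inside some fragment. All dependencies are preserved.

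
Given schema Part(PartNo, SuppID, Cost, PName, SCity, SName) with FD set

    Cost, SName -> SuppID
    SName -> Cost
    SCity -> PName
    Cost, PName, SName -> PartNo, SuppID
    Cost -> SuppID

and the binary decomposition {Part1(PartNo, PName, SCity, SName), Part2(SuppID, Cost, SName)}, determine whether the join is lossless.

Common attributes: Part1 ∩ Part2 = {SName}.
Closure of {SName}: SName → Cost applies, adding Cost; Cost → SuppID applies, adding SuppID. So (SName)⁺ = {SuppID, Cost, SName}.
This closure contains every attribute of Part2, so Part1 ∩ Part2 → Part2. The join is lossless.

Yes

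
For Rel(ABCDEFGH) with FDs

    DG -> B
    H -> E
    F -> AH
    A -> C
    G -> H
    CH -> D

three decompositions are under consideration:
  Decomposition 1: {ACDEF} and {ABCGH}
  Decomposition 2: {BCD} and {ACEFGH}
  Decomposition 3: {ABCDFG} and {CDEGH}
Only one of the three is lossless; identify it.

Decomposition 3

Decomposition 1: common = {AC}, closure = {AC} → lossy.
Decomposition 2: common = {C}, closure = {C} → lossy.
Decomposition 3: common = {CDG}, closure = {BCDEGH} → lossless.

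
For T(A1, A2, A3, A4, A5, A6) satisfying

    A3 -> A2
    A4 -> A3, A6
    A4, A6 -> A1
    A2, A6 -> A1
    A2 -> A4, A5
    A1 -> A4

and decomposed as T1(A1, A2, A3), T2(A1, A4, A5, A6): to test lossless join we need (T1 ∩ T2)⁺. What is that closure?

A1, A2, A3, A4, A5, A6

T1 ∩ T2 = {A1}.
A1 → A4 applies, adding A4
A4 → A3, A6 applies, adding A3, A6
A3 → A2 applies, adding A2
A2 → A4, A5 applies, adding A5
Closure: {A1, A2, A3, A4, A5, A6}.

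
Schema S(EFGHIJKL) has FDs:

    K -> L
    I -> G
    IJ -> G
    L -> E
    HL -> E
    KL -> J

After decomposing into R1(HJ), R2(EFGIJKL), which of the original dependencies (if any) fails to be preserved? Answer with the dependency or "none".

K → L lies within R2.
I → G lies within R2.
IJ → G lies within R2.
L → E lies within R2.
HL → E: restricted closure across fragments reaches E.
KL → J lies within R2.
Every dependency is enforceable on the fragments, so the decomposition is dependency-preserving.

none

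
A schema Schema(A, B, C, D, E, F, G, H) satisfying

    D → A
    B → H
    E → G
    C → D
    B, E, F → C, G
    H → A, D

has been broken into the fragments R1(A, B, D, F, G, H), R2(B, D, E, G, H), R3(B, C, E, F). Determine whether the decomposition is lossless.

Yes

Chase test. Columns are A, B, C, D, E, F, G, H; row i has aⱼ where attribute j ∈ Ri, else bᵢⱼ.
Initial tableau (one row per fragment):
  row 1: a1 a2 b13 a4 b15 a6 a7 a8
  row 2: b21 a2 b23 a4 a5 b26 a7 a8
  row 3: b31 a2 a3 b34 a5 a6 b37 b38
Rows 1 and 2 agree on D; apply D→A and equate their A entries.
Rows 1 and 3 agree on B; apply B→H and equate their H entries.
Rows 2 and 3 agree on E; apply E→G and equate their G entries.
Rows 1 and 3 agree on H; apply H→A, D and equate their A, D entries.
Row 3 is now all distinguished symbols — the join is lossless.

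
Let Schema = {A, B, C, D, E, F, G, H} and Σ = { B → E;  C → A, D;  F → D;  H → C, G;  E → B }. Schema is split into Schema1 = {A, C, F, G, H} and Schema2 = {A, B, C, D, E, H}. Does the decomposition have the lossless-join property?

Common attributes: Schema1 ∩ Schema2 = {A, C, H}.
Closure of {A, C, H}: C → A, D applies, adding D; H → C, G applies, adding G. So (A, C, H)⁺ = {A, C, D, G, H}.
The closure contains neither all of Schema1 = {A, C, F, G, H} nor all of Schema2 = {A, B, C, D, E, H}, so the common attributes are not a superkey of either fragment. The join is lossy.

No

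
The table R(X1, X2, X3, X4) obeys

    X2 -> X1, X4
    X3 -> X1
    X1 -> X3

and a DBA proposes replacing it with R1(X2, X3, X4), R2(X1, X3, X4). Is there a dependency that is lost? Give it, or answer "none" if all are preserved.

X2 → X1, X4: restricted closure across fragments reaches X1, X4.
X3 → X1 lies within R2.
X1 → X3 lies within R2.
Every dependency is enforceable on the fragments, so the decomposition is dependency-preserving.

none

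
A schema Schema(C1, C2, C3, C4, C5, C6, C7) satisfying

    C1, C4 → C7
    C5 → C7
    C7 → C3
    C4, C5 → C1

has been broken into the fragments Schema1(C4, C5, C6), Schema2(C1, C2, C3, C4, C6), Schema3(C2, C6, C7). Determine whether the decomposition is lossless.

No

Chase test. Columns are C1, C2, C3, C4, C5, C6, C7; row i has aⱼ where attribute j ∈ Schemai, else bᵢⱼ.
Initial tableau (one row per fragment):
  row 1: b11 b12 b13 a4 a5 a6 b17
  row 2: a1 a2 a3 a4 b25 a6 b27
  row 3: b31 a2 b33 b34 b35 a6 a7
No row becomes fully distinguished — the join is lossy.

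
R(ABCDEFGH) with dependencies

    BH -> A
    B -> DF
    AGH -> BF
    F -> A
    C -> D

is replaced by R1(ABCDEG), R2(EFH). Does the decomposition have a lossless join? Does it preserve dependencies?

Lossless test: (E)⁺ = {E}, which is a superkey of neither fragment — lossy.
Dependency preservation: the restricted closure of {B} across the fragments never reaches {DF}, so B → DF cannot be enforced without a join — not preserved.

lossy and not dependency-preserving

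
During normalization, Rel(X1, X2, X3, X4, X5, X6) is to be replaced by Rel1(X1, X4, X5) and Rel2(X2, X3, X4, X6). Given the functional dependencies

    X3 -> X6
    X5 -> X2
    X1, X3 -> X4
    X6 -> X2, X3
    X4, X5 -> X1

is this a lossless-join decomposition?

No

Common attributes: Rel1 ∩ Rel2 = {X4}.
No dependency enlarges {X4}, so (X4)⁺ = {X4}.
The closure contains neither all of Rel1 = {X1, X4, X5} nor all of Rel2 = {X2, X3, X4, X6}, so the common attributes are not a superkey of either fragment. The join is lossy.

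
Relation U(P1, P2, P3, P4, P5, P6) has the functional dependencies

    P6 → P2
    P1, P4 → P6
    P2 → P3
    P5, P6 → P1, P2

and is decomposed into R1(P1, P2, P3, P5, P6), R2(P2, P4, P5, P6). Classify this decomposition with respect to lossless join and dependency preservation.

Lossless test: (P2, P5, P6)⁺ = {P1, P2, P3, P5, P6}, which contains all of one fragment — lossless.
Dependency preservation: the restricted closure of {P1, P4} across the fragments never reaches {P6}, so P1, P4 → P6 cannot be enforced without a join — not preserved.

lossless but not dependency-preserving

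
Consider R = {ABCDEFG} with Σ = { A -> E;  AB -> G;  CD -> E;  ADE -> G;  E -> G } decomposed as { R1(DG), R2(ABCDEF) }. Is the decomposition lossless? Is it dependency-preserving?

Lossless test: (D)⁺ = {D}, which is a superkey of neither fragment — lossy.
Dependency preservation: the restricted closure of {AB} across the fragments never reaches {G}, so AB → G cannot be enforced without a join — not preserved.

lossy and not dependency-preserving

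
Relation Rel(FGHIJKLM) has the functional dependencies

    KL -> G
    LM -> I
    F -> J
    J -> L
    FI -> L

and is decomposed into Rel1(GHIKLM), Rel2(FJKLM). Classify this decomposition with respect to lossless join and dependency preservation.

lossy but dependency-preserving

Lossless test: (KLM)⁺ = {GIKLM}, which is a superkey of neither fragment — lossy.
Dependency preservation: FI → L is not contained in any single fragment, but the restricted closure of its left-hand side across the fragments still reaches the right-hand side; the remaining FDs each lie inside some fragment. All dependencies are preserved.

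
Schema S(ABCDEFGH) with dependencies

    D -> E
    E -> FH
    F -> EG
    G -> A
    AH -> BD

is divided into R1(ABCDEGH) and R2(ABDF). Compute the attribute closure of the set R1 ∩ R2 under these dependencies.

R1 ∩ R2 = {ABD}.
D → E applies, adding E
E → FH applies, adding FH
F → EG applies, adding G
Closure: {ABDEFGH}.

ABDEFGH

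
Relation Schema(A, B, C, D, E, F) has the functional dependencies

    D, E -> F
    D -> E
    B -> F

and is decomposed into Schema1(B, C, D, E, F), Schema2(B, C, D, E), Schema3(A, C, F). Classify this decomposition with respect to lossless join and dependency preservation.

Lossless test (chase): Rows 1 and 2 agree on D, E; apply D, E→F and equate their F entries. No row becomes fully distinguished — the join is lossy.
Dependency preservation: every FD's attributes lie within a single fragment, so each can be enforced locally — preserved.

lossy but dependency-preserving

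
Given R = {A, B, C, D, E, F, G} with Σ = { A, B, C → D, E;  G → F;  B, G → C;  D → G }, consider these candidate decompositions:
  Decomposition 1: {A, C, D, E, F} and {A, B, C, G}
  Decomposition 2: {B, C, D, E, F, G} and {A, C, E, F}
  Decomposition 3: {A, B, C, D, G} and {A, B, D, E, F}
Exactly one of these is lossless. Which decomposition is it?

Decomposition 3

Decomposition 1: common = {A, C}, closure = {A, C} → lossy.
Decomposition 2: common = {C, E, F}, closure = {C, E, F} → lossy.
Decomposition 3: common = {A, B, D}, closure = {A, B, C, D, E, F, G} → lossless.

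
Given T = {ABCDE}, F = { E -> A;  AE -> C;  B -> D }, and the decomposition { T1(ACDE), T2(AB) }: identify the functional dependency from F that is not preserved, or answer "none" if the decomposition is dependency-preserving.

Check B → D: no single fragment contains all of {BD}, and the restricted closure of {B} across the fragments never reaches {D}.
E → A is preserved.
AE → C is preserved.

B -> D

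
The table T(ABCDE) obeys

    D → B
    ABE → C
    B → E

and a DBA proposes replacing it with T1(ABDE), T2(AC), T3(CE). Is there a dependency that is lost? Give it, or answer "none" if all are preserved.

ABE → C

Check ABE → C: no single fragment contains all of {ABCE}, and the restricted closure of {ABE} across the fragments never reaches {C}.
D → B is preserved.
B → E is preserved.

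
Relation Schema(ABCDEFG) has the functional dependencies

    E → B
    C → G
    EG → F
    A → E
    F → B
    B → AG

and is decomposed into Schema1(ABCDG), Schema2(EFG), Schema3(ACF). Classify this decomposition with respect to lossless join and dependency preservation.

lossless and dependency-preserving

Lossless test (chase): Rows 1 and 3 agree on C; apply C→G and equate their G entries. Rows 1 and 3 agree on A; apply A→E and equate their E entries. Rows 2 and 3 agree on F; apply F→B and equate their B entries. Rows 2 and 3 agree on B; apply B→AG and equate their AG entries. Rows 1 and 3 agree on E; apply E→B and equate their B entries. Rows 1 and 3 agree on EG; apply EG→F and equate their F entries. Rows 1 and 2 agree on A; apply A→E and equate their E entries. Row 1 is now all distinguished symbols — the join is lossless.
Dependency preservation: E → B; A → E; F → B are not contained in any single fragment, but the restricted closure of each left-hand side across the fragments still reaches the right-hand side; the remaining FDs each lie inside some fragment. All dependencies are preserved.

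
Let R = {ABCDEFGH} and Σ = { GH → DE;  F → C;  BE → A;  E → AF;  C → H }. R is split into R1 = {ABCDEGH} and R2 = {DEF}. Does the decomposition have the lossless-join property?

Common attributes: R1 ∩ R2 = {DE}.
Closure of {DE}: E → AF applies, adding AF; F → C applies, adding C; C → H applies, adding H. So (DE)⁺ = {ACDEFH}.
This closure contains every attribute of R2, so R1 ∩ R2 → R2. The join is lossless.

Yes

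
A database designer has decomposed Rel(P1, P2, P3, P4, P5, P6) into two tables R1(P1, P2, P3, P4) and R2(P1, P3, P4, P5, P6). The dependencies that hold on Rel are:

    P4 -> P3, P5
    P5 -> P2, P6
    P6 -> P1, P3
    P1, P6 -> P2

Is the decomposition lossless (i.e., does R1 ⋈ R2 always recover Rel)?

Common attributes: R1 ∩ R2 = {P1, P3, P4}.
Closure of {P1, P3, P4}: P4 → P3, P5 applies, adding P5; P5 → P2, P6 applies, adding P2, P6. So (P1, P3, P4)⁺ = {P1, P2, P3, P4, P5, P6}.
This closure contains every attribute of R1, so R1 ∩ R2 → R1. The join is lossless.

Yes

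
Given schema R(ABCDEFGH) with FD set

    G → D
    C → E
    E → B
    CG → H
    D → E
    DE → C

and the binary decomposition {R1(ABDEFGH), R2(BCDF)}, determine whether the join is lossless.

Common attributes: R1 ∩ R2 = {BDF}.
Closure of {BDF}: D → E applies, adding E; DE → C applies, adding C. So (BDF)⁺ = {BCDEF}.
This closure contains every attribute of R2, so R1 ∩ R2 → R2. The join is lossless.

Yes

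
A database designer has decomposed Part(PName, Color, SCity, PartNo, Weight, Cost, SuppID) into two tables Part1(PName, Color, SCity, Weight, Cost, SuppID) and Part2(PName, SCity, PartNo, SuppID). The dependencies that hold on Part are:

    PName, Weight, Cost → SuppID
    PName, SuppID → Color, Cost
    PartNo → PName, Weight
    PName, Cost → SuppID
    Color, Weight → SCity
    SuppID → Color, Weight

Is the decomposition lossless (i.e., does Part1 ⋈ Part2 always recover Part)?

Common attributes: Part1 ∩ Part2 = {PName, SCity, SuppID}.
Closure of {PName, SCity, SuppID}: PName, SuppID → Color, Cost applies, adding Color, Cost; SuppID → Color, Weight applies, adding Weight. So (PName, SCity, SuppID)⁺ = {PName, Color, SCity, Weight, Cost, SuppID}.
This closure contains every attribute of Part1, so Part1 ∩ Part2 → Part1. The join is lossless.

Yes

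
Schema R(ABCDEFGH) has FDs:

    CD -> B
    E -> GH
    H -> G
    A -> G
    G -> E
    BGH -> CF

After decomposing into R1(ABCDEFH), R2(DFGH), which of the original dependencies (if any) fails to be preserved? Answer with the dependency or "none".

CD → B lies within R1.
E → GH: restricted closure across fragments reaches GH.
H → G lies within R2.
A → G: restricted closure across fragments reaches G.
G → E: restricted closure across fragments reaches E.
BGH → CF: restricted closure across fragments reaches CF.
Every dependency is enforceable on the fragments, so the decomposition is dependency-preserving.

none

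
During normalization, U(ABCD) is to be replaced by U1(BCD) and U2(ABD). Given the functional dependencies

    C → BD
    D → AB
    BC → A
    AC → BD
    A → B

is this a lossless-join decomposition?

Common attributes: U1 ∩ U2 = {BD}.
Closure of {BD}: D → AB applies, adding A. So (BD)⁺ = {ABD}.
This closure contains every attribute of U2, so U1 ∩ U2 → U2. The join is lossless.

Yes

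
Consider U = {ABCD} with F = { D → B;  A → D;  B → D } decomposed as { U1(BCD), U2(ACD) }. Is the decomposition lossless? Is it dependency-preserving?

lossless and dependency-preserving

Lossless test: (CD)⁺ = {BCD}, which contains all of one fragment — lossless.
Dependency preservation: every FD's attributes lie within a single fragment, so each can be enforced locally — preserved.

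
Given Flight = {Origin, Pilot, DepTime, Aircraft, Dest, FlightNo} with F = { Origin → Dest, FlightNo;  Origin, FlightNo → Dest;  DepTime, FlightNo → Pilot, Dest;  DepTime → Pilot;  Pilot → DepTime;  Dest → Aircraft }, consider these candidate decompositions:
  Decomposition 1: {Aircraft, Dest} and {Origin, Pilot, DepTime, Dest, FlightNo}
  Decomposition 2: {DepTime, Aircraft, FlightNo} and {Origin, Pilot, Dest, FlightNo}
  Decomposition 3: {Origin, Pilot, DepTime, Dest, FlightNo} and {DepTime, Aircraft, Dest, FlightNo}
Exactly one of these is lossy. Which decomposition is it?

Decomposition 2

Decomposition 1: common = {Dest}, closure = {Aircraft, Dest} → lossless.
Decomposition 2: common = {FlightNo}, closure = {FlightNo} → lossy.
Decomposition 3: common = {DepTime, Dest, FlightNo}, closure = {Pilot, DepTime, Aircraft, Dest, FlightNo} → lossless.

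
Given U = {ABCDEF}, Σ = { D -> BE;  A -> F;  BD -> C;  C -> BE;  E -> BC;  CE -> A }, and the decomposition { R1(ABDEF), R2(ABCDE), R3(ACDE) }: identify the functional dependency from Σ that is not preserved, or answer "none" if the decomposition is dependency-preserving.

none

D → BE lies within R1.
A → F lies within R1.
BD → C lies within R2.
C → BE lies within R2.
E → BC lies within R2.
CE → A lies within R2.
Every dependency is enforceable on the fragments, so the decomposition is dependency-preserving.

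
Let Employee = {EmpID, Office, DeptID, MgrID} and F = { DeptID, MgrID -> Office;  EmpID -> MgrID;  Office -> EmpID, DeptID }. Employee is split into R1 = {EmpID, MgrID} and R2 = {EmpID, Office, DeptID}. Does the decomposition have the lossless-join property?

Yes

Common attributes: R1 ∩ R2 = {EmpID}.
Closure of {EmpID}: EmpID → MgrID applies, adding MgrID. So (EmpID)⁺ = {EmpID, MgrID}.
This closure contains every attribute of R1, so R1 ∩ R2 → R1. The join is lossless.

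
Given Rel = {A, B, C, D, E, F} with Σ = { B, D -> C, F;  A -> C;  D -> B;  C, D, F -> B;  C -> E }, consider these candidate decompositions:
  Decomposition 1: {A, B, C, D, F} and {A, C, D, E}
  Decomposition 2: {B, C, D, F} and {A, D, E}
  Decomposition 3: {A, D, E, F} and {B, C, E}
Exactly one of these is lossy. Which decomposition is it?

Decomposition 1: common = {A, C, D}, closure = {A, B, C, D, E, F} → lossless.
Decomposition 2: common = {D}, closure = {B, C, D, E, F} → lossless.
Decomposition 3: common = {E}, closure = {E} → lossy.

Decomposition 3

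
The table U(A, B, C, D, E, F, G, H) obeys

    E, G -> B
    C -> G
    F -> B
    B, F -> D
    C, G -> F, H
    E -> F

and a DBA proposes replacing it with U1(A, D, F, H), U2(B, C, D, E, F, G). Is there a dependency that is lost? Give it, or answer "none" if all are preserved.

C, G -> F, H

Check C, G → F, H: no single fragment contains all of {C, F, G, H}, and the restricted closure of {C, G} across the fragments never reaches {F, H}.
E, G → B is preserved.
C → G is preserved.
F → B is preserved.
B, F → D is preserved.
E → F is preserved.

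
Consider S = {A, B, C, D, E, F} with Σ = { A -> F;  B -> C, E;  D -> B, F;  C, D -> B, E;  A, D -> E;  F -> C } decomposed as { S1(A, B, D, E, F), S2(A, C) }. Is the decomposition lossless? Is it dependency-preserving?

Lossless test: (A)⁺ = {A, C, F}, which contains all of one fragment — lossless.
Dependency preservation: the restricted closure of {B} across the fragments never reaches {C, E}, so B → C, E cannot be enforced without a join — not preserved.

lossless but not dependency-preserving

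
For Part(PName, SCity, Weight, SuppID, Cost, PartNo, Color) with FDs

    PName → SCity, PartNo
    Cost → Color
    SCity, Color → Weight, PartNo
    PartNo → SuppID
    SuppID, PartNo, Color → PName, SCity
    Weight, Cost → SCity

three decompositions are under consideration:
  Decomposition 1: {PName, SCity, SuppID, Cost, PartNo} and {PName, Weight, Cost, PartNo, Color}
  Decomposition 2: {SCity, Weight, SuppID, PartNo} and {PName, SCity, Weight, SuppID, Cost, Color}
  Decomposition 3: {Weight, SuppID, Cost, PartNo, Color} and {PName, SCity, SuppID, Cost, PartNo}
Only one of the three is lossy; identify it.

Decomposition 1: common = {PName, Cost, PartNo}, closure = {PName, SCity, Weight, SuppID, Cost, PartNo, Color} → lossless.
Decomposition 2: common = {SCity, Weight, SuppID}, closure = {SCity, Weight, SuppID} → lossy.
Decomposition 3: common = {SuppID, Cost, PartNo}, closure = {PName, SCity, Weight, SuppID, Cost, PartNo, Color} → lossless.

Decomposition 2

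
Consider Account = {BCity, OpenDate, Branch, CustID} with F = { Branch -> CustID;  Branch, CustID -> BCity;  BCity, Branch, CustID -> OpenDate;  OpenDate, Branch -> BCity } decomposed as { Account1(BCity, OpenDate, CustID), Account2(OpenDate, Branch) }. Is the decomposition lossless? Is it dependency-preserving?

Lossless test: (OpenDate)⁺ = {OpenDate}, which is a superkey of neither fragment — lossy.
Dependency preservation: the restricted closure of {Branch} across the fragments never reaches {CustID}, so Branch → CustID cannot be enforced without a join — not preserved.

lossy and not dependency-preserving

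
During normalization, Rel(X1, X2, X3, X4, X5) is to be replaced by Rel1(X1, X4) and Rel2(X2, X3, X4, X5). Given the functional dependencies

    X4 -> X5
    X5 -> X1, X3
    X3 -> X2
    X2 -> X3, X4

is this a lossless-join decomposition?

Yes

Common attributes: Rel1 ∩ Rel2 = {X4}.
Closure of {X4}: X4 → X5 applies, adding X5; X5 → X1, X3 applies, adding X1, X3; X3 → X2 applies, adding X2. So (X4)⁺ = {X1, X2, X3, X4, X5}.
This closure contains every attribute of Rel1, so Rel1 ∩ Rel2 → Rel1. The join is lossless.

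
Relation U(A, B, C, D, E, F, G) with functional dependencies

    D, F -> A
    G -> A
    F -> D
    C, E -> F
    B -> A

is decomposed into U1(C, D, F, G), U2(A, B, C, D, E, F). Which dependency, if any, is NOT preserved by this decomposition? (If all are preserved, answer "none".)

Check G → A: no single fragment contains all of {A, G}, and the restricted closure of {G} across the fragments never reaches {A}.
D, F → A is preserved.
F → D is preserved.
C, E → F is preserved.
B → A is preserved.

G -> A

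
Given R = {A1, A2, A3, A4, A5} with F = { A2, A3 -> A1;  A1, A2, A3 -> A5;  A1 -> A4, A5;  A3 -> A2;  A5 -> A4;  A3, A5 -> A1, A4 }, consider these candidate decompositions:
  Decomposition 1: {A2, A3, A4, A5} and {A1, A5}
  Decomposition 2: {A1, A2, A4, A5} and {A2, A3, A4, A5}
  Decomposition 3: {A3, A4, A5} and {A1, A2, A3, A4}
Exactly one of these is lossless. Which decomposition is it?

Decomposition 1: common = {A5}, closure = {A4, A5} → lossy.
Decomposition 2: common = {A2, A4, A5}, closure = {A2, A4, A5} → lossy.
Decomposition 3: common = {A3, A4}, closure = {A1, A2, A3, A4, A5} → lossless.

Decomposition 3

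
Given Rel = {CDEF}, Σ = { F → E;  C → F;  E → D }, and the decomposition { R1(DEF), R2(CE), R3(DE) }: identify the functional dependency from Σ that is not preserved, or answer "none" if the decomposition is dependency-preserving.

Check C → F: no single fragment contains all of {CF}, and the restricted closure of {C} across the fragments never reaches {F}.
F → E is preserved.
E → D is preserved.

C → F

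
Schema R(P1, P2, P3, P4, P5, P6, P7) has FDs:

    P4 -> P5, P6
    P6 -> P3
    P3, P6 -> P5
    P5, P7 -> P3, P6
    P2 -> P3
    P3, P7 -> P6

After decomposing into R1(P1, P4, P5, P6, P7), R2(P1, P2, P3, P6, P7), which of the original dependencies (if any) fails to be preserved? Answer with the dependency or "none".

P4 → P5, P6 lies within R1.
P6 → P3 lies within R2.
P3, P6 → P5: restricted closure across fragments reaches P5.
P5, P7 → P3, P6: restricted closure across fragments reaches P3, P6.
P2 → P3 lies within R2.
P3, P7 → P6 lies within R2.
Every dependency is enforceable on the fragments, so the decomposition is dependency-preserving.

none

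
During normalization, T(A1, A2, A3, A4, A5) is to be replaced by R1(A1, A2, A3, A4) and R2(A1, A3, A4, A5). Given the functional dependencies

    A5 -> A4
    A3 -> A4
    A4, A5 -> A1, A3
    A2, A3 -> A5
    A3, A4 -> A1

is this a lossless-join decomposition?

Common attributes: R1 ∩ R2 = {A1, A3, A4}.
No dependency enlarges {A1, A3, A4}, so (A1, A3, A4)⁺ = {A1, A3, A4}.
The closure contains neither all of R1 = {A1, A2, A3, A4} nor all of R2 = {A1, A3, A4, A5}, so the common attributes are not a superkey of either fragment. The join is lossy.

No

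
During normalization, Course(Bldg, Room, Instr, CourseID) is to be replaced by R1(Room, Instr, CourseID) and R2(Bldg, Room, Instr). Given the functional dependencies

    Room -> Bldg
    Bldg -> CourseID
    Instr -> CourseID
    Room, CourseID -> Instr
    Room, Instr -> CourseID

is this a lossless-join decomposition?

Yes

Common attributes: R1 ∩ R2 = {Room, Instr}.
Closure of {Room, Instr}: Room → Bldg applies, adding Bldg; Bldg → CourseID applies, adding CourseID. So (Room, Instr)⁺ = {Bldg, Room, Instr, CourseID}.
This closure contains every attribute of R1, so R1 ∩ R2 → R1. The join is lossless.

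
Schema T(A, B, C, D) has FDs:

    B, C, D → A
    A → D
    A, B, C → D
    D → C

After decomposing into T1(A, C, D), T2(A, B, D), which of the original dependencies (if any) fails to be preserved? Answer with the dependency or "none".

none

B, C, D → A: restricted closure across fragments reaches A.
A → D lies within T1.
A, B, C → D: restricted closure across fragments reaches D.
D → C lies within T1.
Every dependency is enforceable on the fragments, so the decomposition is dependency-preserving.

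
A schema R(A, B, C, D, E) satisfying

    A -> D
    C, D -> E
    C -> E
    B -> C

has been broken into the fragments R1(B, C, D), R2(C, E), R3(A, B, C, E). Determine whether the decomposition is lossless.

Chase test. Columns are A, B, C, D, E; row i has aⱼ where attribute j ∈ Ri, else bᵢⱼ.
Initial tableau (one row per fragment):
  row 1: b11 a2 a3 a4 b15
  row 2: b21 b22 a3 b24 a5
  row 3: a1 a2 a3 b34 a5
Rows 1 and 2 agree on C; apply C→E and equate their E entries.
No row becomes fully distinguished — the join is lossy.

No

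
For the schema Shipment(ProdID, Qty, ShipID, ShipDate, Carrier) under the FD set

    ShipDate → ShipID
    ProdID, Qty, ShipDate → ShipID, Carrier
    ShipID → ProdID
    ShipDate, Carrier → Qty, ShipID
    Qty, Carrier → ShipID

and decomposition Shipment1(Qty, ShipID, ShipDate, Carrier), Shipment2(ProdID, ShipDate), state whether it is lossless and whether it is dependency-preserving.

Lossless test: (ShipDate)⁺ = {ProdID, ShipID, ShipDate}, which contains all of one fragment — lossless.
Dependency preservation: the restricted closure of {ShipID} across the fragments never reaches {ProdID}, so ShipID → ProdID cannot be enforced without a join — not preserved.

lossless but not dependency-preserving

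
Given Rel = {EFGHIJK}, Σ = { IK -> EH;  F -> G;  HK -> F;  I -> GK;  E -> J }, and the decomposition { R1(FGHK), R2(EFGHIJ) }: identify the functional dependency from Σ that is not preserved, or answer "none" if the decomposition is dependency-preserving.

I -> GK

Check I → GK: no single fragment contains all of {GIK}, and the restricted closure of {I} across the fragments never reaches {GK}.
IK → EH is preserved.
F → G is preserved.
HK → F is preserved.
E → J is preserved.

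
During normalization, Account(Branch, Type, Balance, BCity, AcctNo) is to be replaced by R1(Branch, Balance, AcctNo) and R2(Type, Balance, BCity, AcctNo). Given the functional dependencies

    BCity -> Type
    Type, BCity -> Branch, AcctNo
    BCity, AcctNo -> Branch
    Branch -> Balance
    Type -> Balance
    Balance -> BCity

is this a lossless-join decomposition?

Common attributes: R1 ∩ R2 = {Balance, AcctNo}.
Closure of {Balance, AcctNo}: Balance → BCity applies, adding BCity; BCity → Type applies, adding Type; Type, BCity → Branch, AcctNo applies, adding Branch. So (Balance, AcctNo)⁺ = {Branch, Type, Balance, BCity, AcctNo}.
This closure contains every attribute of R1, so R1 ∩ R2 → R1. The join is lossless.

Yes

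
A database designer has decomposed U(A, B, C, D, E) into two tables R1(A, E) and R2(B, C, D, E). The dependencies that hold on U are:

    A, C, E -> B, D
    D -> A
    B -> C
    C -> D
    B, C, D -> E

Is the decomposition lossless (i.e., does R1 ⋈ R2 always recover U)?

Common attributes: R1 ∩ R2 = {E}.
No dependency enlarges {E}, so (E)⁺ = {E}.
The closure contains neither all of R1 = {A, E} nor all of R2 = {B, C, D, E}, so the common attributes are not a superkey of either fragment. The join is lossy.

No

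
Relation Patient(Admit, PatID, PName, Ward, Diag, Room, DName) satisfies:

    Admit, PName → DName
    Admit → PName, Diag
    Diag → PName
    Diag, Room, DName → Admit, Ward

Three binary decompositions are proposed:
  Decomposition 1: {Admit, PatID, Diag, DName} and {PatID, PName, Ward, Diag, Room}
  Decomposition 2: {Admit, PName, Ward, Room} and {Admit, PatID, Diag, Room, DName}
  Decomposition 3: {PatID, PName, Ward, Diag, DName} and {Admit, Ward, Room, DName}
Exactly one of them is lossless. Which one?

Decomposition 1: common = {PatID, Diag}, closure = {PatID, PName, Diag} → lossy.
Decomposition 2: common = {Admit, Room}, closure = {Admit, PName, Ward, Diag, Room, DName} → lossless.
Decomposition 3: common = {Ward, DName}, closure = {Ward, DName} → lossy.

Decomposition 2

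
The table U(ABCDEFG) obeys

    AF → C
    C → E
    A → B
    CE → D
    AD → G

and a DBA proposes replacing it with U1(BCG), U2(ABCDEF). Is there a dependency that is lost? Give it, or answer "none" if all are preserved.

AD → G

Check AD → G: no single fragment contains all of {ADG}, and the restricted closure of {AD} across the fragments never reaches {G}.
AF → C is preserved.
C → E is preserved.
A → B is preserved.
CE → D is preserved.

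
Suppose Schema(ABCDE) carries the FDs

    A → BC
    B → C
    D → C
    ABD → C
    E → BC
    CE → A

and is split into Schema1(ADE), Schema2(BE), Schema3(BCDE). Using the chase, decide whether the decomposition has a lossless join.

Yes

Chase test. Columns are ABCDE; row i has aⱼ where attribute j ∈ Schemai, else bᵢⱼ.
Initial tableau (one row per fragment):
  row 1: a1 b12 b13 a4 a5
  row 2: b21 a2 b23 b24 a5
  row 3: b31 a2 a3 a4 a5
Rows 2 and 3 agree on B; apply B→C and equate their C entries.
Rows 1 and 3 agree on D; apply D→C and equate their C entries.
Rows 1 and 2 agree on E; apply E→BC and equate their BC entries.
Rows 1 and 2 agree on CE; apply CE→A and equate their A entries.
Rows 1 and 3 agree on CE; apply CE→A and equate their A entries.
Row 1 is now all distinguished symbols — the join is lossless.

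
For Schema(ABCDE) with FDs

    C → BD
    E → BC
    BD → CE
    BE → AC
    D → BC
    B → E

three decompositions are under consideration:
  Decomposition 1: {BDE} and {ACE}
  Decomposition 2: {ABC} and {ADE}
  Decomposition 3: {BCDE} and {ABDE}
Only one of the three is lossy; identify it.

Decomposition 2

Decomposition 1: common = {E}, closure = {ABCDE} → lossless.
Decomposition 2: common = {A}, closure = {A} → lossy.
Decomposition 3: common = {BDE}, closure = {ABCDE} → lossless.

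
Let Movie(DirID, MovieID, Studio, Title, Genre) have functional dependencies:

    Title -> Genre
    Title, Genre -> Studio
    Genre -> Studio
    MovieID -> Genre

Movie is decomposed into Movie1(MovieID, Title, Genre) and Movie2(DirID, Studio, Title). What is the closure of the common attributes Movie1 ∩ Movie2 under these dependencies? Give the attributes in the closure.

Movie1 ∩ Movie2 = {Title}.
Title → Genre applies, adding Genre
Title, Genre → Studio applies, adding Studio
Closure: {Studio, Title, Genre}.

Studio, Title, Genre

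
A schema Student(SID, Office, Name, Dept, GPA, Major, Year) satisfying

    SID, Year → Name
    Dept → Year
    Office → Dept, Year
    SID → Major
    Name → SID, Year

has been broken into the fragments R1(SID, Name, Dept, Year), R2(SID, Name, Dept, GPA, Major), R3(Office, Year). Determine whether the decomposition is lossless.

Chase test. Columns are SID, Office, Name, Dept, GPA, Major, Year; row i has aⱼ where attribute j ∈ Ri, else bᵢⱼ.
Initial tableau (one row per fragment):
  row 1: a1 b12 a3 a4 b15 b16 a7
  row 2: a1 b22 a3 a4 a5 a6 b27
  row 3: b31 a2 b33 b34 b35 b36 a7
Rows 1 and 2 agree on Dept; apply Dept→Year and equate their Year entries.
Rows 1 and 2 agree on SID; apply SID→Major and equate their Major entries.
No row becomes fully distinguished — the join is lossy.

No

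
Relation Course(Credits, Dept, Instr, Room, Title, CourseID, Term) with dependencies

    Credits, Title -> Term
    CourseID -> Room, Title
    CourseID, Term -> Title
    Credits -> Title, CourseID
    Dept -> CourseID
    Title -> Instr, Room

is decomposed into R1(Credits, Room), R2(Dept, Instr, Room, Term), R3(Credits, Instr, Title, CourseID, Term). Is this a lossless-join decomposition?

Chase test. Columns are Credits, Dept, Instr, Room, Title, CourseID, Term; row i has aⱼ where attribute j ∈ Ri, else bᵢⱼ.
Initial tableau (one row per fragment):
  row 1: a1 b12 b13 a4 b15 b16 b17
  row 2: b21 a2 a3 a4 b25 b26 a7
  row 3: a1 b32 a3 b34 a5 a6 a7
Rows 1 and 3 agree on Credits; apply Credits→Title, CourseID and equate their Title, CourseID entries.
Rows 1 and 3 agree on Title; apply Title→Instr, Room and equate their Instr, Room entries.
Rows 1 and 3 agree on Credits, Title; apply Credits, Title→Term and equate their Term entries.
No row becomes fully distinguished — the join is lossy.

No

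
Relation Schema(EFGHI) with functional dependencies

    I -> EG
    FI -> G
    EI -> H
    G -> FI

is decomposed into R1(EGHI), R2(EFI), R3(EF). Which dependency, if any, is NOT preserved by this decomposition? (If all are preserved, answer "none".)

I → EG lies within R1.
FI → G: restricted closure across fragments reaches G.
EI → H lies within R1.
G → FI: restricted closure across fragments reaches FI.
Every dependency is enforceable on the fragments, so the decomposition is dependency-preserving.

none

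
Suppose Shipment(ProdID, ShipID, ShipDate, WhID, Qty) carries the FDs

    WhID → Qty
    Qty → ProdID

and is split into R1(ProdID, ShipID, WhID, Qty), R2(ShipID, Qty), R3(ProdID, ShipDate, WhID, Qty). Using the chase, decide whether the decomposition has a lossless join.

No

Chase test. Columns are ProdID, ShipID, ShipDate, WhID, Qty; row i has aⱼ where attribute j ∈ Ri, else bᵢⱼ.
Initial tableau (one row per fragment):
  row 1: a1 a2 b13 a4 a5
  row 2: b21 a2 b23 b24 a5
  row 3: a1 b32 a3 a4 a5
Rows 1 and 2 agree on Qty; apply Qty→ProdID and equate their ProdID entries.
No row becomes fully distinguished — the join is lossy.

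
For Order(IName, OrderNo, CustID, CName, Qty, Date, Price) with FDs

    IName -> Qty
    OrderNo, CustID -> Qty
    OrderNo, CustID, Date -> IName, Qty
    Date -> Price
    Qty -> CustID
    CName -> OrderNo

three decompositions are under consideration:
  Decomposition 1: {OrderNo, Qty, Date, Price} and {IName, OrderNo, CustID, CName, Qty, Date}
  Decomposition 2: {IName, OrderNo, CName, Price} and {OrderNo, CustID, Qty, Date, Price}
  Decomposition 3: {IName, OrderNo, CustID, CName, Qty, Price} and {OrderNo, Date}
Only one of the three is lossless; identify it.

Decomposition 1

Decomposition 1: common = {OrderNo, Qty, Date}, closure = {IName, OrderNo, CustID, Qty, Date, Price} → lossless.
Decomposition 2: common = {OrderNo, Price}, closure = {OrderNo, Price} → lossy.
Decomposition 3: common = {OrderNo}, closure = {OrderNo} → lossy.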